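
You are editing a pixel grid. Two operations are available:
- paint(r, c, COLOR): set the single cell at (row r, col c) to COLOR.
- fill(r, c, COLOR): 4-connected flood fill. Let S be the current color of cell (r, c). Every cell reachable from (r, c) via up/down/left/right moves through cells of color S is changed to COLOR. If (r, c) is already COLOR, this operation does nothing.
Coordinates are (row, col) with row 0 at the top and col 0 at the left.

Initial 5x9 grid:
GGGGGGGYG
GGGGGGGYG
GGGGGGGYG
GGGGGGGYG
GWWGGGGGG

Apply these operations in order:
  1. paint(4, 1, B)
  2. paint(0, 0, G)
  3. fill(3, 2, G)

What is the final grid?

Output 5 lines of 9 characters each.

After op 1 paint(4,1,B):
GGGGGGGYG
GGGGGGGYG
GGGGGGGYG
GGGGGGGYG
GBWGGGGGG
After op 2 paint(0,0,G):
GGGGGGGYG
GGGGGGGYG
GGGGGGGYG
GGGGGGGYG
GBWGGGGGG
After op 3 fill(3,2,G) [0 cells changed]:
GGGGGGGYG
GGGGGGGYG
GGGGGGGYG
GGGGGGGYG
GBWGGGGGG

Answer: GGGGGGGYG
GGGGGGGYG
GGGGGGGYG
GGGGGGGYG
GBWGGGGGG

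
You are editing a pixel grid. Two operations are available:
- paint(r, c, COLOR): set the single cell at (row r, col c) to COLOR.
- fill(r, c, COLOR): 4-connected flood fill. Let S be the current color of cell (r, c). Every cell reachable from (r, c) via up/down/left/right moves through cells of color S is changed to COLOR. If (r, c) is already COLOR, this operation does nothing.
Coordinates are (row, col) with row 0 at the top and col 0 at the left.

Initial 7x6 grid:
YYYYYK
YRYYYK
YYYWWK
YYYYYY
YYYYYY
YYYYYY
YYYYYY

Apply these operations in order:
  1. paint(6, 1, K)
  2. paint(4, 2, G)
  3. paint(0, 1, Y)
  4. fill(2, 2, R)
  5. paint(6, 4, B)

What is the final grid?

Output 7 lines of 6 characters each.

Answer: RRRRRK
RRRRRK
RRRWWK
RRRRRR
RRGRRR
RRRRRR
RKRRBR

Derivation:
After op 1 paint(6,1,K):
YYYYYK
YRYYYK
YYYWWK
YYYYYY
YYYYYY
YYYYYY
YKYYYY
After op 2 paint(4,2,G):
YYYYYK
YRYYYK
YYYWWK
YYYYYY
YYGYYY
YYYYYY
YKYYYY
After op 3 paint(0,1,Y):
YYYYYK
YRYYYK
YYYWWK
YYYYYY
YYGYYY
YYYYYY
YKYYYY
After op 4 fill(2,2,R) [34 cells changed]:
RRRRRK
RRRRRK
RRRWWK
RRRRRR
RRGRRR
RRRRRR
RKRRRR
After op 5 paint(6,4,B):
RRRRRK
RRRRRK
RRRWWK
RRRRRR
RRGRRR
RRRRRR
RKRRBR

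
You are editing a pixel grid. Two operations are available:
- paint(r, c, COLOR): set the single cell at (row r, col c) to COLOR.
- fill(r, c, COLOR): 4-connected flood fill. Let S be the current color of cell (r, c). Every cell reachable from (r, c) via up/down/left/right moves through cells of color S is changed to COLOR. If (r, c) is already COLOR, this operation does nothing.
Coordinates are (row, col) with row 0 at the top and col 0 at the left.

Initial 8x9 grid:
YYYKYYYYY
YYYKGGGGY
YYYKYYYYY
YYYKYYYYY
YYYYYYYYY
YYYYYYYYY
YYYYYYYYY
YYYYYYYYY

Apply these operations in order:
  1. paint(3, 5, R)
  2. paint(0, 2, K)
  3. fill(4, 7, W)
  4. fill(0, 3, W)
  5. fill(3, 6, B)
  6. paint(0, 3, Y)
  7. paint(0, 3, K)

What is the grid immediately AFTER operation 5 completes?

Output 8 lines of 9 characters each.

Answer: BBBBBBBBB
BBBBGGGGB
BBBBBBBBB
BBBBBRBBB
BBBBBBBBB
BBBBBBBBB
BBBBBBBBB
BBBBBBBBB

Derivation:
After op 1 paint(3,5,R):
YYYKYYYYY
YYYKGGGGY
YYYKYYYYY
YYYKYRYYY
YYYYYYYYY
YYYYYYYYY
YYYYYYYYY
YYYYYYYYY
After op 2 paint(0,2,K):
YYKKYYYYY
YYYKGGGGY
YYYKYYYYY
YYYKYRYYY
YYYYYYYYY
YYYYYYYYY
YYYYYYYYY
YYYYYYYYY
After op 3 fill(4,7,W) [62 cells changed]:
WWKKWWWWW
WWWKGGGGW
WWWKWWWWW
WWWKWRWWW
WWWWWWWWW
WWWWWWWWW
WWWWWWWWW
WWWWWWWWW
After op 4 fill(0,3,W) [5 cells changed]:
WWWWWWWWW
WWWWGGGGW
WWWWWWWWW
WWWWWRWWW
WWWWWWWWW
WWWWWWWWW
WWWWWWWWW
WWWWWWWWW
After op 5 fill(3,6,B) [67 cells changed]:
BBBBBBBBB
BBBBGGGGB
BBBBBBBBB
BBBBBRBBB
BBBBBBBBB
BBBBBBBBB
BBBBBBBBB
BBBBBBBBB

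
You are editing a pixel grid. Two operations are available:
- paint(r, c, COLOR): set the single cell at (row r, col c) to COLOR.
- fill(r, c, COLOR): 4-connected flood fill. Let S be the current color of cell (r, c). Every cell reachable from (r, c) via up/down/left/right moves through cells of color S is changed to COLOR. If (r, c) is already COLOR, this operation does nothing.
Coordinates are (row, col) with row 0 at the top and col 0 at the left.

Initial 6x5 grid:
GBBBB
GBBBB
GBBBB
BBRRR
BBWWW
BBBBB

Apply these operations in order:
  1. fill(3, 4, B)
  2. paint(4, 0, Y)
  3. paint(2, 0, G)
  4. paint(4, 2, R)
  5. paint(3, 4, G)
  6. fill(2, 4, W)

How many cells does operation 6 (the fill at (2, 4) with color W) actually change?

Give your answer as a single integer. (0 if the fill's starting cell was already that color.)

Answer: 22

Derivation:
After op 1 fill(3,4,B) [3 cells changed]:
GBBBB
GBBBB
GBBBB
BBBBB
BBWWW
BBBBB
After op 2 paint(4,0,Y):
GBBBB
GBBBB
GBBBB
BBBBB
YBWWW
BBBBB
After op 3 paint(2,0,G):
GBBBB
GBBBB
GBBBB
BBBBB
YBWWW
BBBBB
After op 4 paint(4,2,R):
GBBBB
GBBBB
GBBBB
BBBBB
YBRWW
BBBBB
After op 5 paint(3,4,G):
GBBBB
GBBBB
GBBBB
BBBBG
YBRWW
BBBBB
After op 6 fill(2,4,W) [22 cells changed]:
GWWWW
GWWWW
GWWWW
WWWWG
YWRWW
WWWWW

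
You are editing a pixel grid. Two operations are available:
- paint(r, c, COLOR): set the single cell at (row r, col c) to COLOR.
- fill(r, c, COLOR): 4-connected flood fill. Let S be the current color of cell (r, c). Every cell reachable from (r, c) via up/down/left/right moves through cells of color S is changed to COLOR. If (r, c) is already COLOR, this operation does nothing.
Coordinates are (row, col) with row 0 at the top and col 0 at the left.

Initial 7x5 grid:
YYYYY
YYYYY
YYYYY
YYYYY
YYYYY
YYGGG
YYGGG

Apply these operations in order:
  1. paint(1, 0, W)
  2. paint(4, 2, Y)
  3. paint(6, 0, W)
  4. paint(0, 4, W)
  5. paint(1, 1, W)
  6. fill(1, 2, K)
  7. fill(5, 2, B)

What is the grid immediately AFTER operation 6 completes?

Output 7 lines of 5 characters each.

Answer: KKKKW
WWKKK
KKKKK
KKKKK
KKKKK
KKGGG
WKGGG

Derivation:
After op 1 paint(1,0,W):
YYYYY
WYYYY
YYYYY
YYYYY
YYYYY
YYGGG
YYGGG
After op 2 paint(4,2,Y):
YYYYY
WYYYY
YYYYY
YYYYY
YYYYY
YYGGG
YYGGG
After op 3 paint(6,0,W):
YYYYY
WYYYY
YYYYY
YYYYY
YYYYY
YYGGG
WYGGG
After op 4 paint(0,4,W):
YYYYW
WYYYY
YYYYY
YYYYY
YYYYY
YYGGG
WYGGG
After op 5 paint(1,1,W):
YYYYW
WWYYY
YYYYY
YYYYY
YYYYY
YYGGG
WYGGG
After op 6 fill(1,2,K) [25 cells changed]:
KKKKW
WWKKK
KKKKK
KKKKK
KKKKK
KKGGG
WKGGG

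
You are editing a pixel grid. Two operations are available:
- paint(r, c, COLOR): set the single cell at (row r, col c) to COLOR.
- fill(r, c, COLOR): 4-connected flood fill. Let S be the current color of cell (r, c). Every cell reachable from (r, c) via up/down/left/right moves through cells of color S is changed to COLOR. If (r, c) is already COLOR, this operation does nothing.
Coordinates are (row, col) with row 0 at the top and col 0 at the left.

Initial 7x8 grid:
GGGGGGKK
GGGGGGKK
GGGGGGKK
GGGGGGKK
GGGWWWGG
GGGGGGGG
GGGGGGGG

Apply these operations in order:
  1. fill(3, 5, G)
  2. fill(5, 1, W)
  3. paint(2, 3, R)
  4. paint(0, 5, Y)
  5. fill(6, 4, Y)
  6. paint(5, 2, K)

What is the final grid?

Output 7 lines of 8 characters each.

Answer: YYYYYYKK
YYYYYYKK
YYYRYYKK
YYYYYYKK
YYYYYYYY
YYKYYYYY
YYYYYYYY

Derivation:
After op 1 fill(3,5,G) [0 cells changed]:
GGGGGGKK
GGGGGGKK
GGGGGGKK
GGGGGGKK
GGGWWWGG
GGGGGGGG
GGGGGGGG
After op 2 fill(5,1,W) [45 cells changed]:
WWWWWWKK
WWWWWWKK
WWWWWWKK
WWWWWWKK
WWWWWWWW
WWWWWWWW
WWWWWWWW
After op 3 paint(2,3,R):
WWWWWWKK
WWWWWWKK
WWWRWWKK
WWWWWWKK
WWWWWWWW
WWWWWWWW
WWWWWWWW
After op 4 paint(0,5,Y):
WWWWWYKK
WWWWWWKK
WWWRWWKK
WWWWWWKK
WWWWWWWW
WWWWWWWW
WWWWWWWW
After op 5 fill(6,4,Y) [46 cells changed]:
YYYYYYKK
YYYYYYKK
YYYRYYKK
YYYYYYKK
YYYYYYYY
YYYYYYYY
YYYYYYYY
After op 6 paint(5,2,K):
YYYYYYKK
YYYYYYKK
YYYRYYKK
YYYYYYKK
YYYYYYYY
YYKYYYYY
YYYYYYYY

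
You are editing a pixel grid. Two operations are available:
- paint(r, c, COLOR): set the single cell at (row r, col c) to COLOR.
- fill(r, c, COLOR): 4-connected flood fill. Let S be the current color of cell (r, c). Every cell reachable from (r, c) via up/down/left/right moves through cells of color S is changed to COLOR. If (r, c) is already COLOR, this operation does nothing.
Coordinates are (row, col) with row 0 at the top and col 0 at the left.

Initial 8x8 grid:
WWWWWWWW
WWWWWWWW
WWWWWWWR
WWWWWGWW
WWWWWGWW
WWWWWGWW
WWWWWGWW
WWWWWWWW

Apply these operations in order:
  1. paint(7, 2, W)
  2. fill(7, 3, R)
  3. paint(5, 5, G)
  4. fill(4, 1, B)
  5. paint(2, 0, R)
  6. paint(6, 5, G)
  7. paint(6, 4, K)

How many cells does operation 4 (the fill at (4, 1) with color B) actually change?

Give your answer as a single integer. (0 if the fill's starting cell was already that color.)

Answer: 60

Derivation:
After op 1 paint(7,2,W):
WWWWWWWW
WWWWWWWW
WWWWWWWR
WWWWWGWW
WWWWWGWW
WWWWWGWW
WWWWWGWW
WWWWWWWW
After op 2 fill(7,3,R) [59 cells changed]:
RRRRRRRR
RRRRRRRR
RRRRRRRR
RRRRRGRR
RRRRRGRR
RRRRRGRR
RRRRRGRR
RRRRRRRR
After op 3 paint(5,5,G):
RRRRRRRR
RRRRRRRR
RRRRRRRR
RRRRRGRR
RRRRRGRR
RRRRRGRR
RRRRRGRR
RRRRRRRR
After op 4 fill(4,1,B) [60 cells changed]:
BBBBBBBB
BBBBBBBB
BBBBBBBB
BBBBBGBB
BBBBBGBB
BBBBBGBB
BBBBBGBB
BBBBBBBB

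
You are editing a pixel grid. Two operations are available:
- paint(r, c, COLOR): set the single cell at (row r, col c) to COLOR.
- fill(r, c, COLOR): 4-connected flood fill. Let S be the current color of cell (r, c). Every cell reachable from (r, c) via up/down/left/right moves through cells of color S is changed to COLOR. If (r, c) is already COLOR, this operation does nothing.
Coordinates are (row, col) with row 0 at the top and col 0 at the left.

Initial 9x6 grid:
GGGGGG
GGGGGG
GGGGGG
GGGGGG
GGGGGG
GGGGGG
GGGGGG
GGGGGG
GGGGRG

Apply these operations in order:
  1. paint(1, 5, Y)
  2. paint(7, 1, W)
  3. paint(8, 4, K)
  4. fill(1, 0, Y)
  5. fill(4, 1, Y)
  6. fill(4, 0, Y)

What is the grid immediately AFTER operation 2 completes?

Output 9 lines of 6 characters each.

Answer: GGGGGG
GGGGGY
GGGGGG
GGGGGG
GGGGGG
GGGGGG
GGGGGG
GWGGGG
GGGGRG

Derivation:
After op 1 paint(1,5,Y):
GGGGGG
GGGGGY
GGGGGG
GGGGGG
GGGGGG
GGGGGG
GGGGGG
GGGGGG
GGGGRG
After op 2 paint(7,1,W):
GGGGGG
GGGGGY
GGGGGG
GGGGGG
GGGGGG
GGGGGG
GGGGGG
GWGGGG
GGGGRG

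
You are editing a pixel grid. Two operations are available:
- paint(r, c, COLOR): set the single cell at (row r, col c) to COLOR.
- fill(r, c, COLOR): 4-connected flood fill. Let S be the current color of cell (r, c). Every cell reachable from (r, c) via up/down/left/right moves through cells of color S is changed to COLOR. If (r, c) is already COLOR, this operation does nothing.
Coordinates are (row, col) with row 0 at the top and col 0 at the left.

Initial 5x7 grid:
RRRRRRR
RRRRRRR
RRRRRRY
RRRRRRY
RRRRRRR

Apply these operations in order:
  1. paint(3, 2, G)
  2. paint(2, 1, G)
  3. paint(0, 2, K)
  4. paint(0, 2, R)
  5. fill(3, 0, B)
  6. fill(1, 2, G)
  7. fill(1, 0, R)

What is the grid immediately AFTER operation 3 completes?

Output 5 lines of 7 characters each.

After op 1 paint(3,2,G):
RRRRRRR
RRRRRRR
RRRRRRY
RRGRRRY
RRRRRRR
After op 2 paint(2,1,G):
RRRRRRR
RRRRRRR
RGRRRRY
RRGRRRY
RRRRRRR
After op 3 paint(0,2,K):
RRKRRRR
RRRRRRR
RGRRRRY
RRGRRRY
RRRRRRR

Answer: RRKRRRR
RRRRRRR
RGRRRRY
RRGRRRY
RRRRRRR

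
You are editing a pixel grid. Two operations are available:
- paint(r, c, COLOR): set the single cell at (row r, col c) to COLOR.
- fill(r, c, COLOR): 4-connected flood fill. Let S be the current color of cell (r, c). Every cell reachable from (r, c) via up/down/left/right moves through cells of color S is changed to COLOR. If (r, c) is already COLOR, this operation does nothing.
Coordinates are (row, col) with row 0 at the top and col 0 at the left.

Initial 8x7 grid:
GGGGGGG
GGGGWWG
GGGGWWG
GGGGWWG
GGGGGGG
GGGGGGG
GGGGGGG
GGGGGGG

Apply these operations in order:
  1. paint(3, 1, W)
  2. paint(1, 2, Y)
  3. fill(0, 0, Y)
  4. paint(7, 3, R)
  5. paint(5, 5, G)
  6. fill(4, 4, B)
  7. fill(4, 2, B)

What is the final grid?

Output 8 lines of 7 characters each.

Answer: BBBBBBB
BBBBWWB
BBBBWWB
BWBBWWB
BBBBBBB
BBBBBGB
BBBBBBB
BBBRBBB

Derivation:
After op 1 paint(3,1,W):
GGGGGGG
GGGGWWG
GGGGWWG
GWGGWWG
GGGGGGG
GGGGGGG
GGGGGGG
GGGGGGG
After op 2 paint(1,2,Y):
GGGGGGG
GGYGWWG
GGGGWWG
GWGGWWG
GGGGGGG
GGGGGGG
GGGGGGG
GGGGGGG
After op 3 fill(0,0,Y) [48 cells changed]:
YYYYYYY
YYYYWWY
YYYYWWY
YWYYWWY
YYYYYYY
YYYYYYY
YYYYYYY
YYYYYYY
After op 4 paint(7,3,R):
YYYYYYY
YYYYWWY
YYYYWWY
YWYYWWY
YYYYYYY
YYYYYYY
YYYYYYY
YYYRYYY
After op 5 paint(5,5,G):
YYYYYYY
YYYYWWY
YYYYWWY
YWYYWWY
YYYYYYY
YYYYYGY
YYYYYYY
YYYRYYY
After op 6 fill(4,4,B) [47 cells changed]:
BBBBBBB
BBBBWWB
BBBBWWB
BWBBWWB
BBBBBBB
BBBBBGB
BBBBBBB
BBBRBBB
After op 7 fill(4,2,B) [0 cells changed]:
BBBBBBB
BBBBWWB
BBBBWWB
BWBBWWB
BBBBBBB
BBBBBGB
BBBBBBB
BBBRBBB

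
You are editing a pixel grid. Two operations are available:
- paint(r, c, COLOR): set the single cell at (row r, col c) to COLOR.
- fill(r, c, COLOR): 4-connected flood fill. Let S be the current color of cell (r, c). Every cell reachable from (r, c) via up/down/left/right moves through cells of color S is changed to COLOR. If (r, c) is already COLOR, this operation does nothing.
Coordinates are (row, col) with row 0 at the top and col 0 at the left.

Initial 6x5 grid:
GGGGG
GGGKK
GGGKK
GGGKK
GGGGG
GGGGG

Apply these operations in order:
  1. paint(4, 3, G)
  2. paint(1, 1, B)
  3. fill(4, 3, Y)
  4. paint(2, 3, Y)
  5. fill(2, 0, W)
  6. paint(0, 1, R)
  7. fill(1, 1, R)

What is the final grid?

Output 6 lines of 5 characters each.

After op 1 paint(4,3,G):
GGGGG
GGGKK
GGGKK
GGGKK
GGGGG
GGGGG
After op 2 paint(1,1,B):
GGGGG
GBGKK
GGGKK
GGGKK
GGGGG
GGGGG
After op 3 fill(4,3,Y) [23 cells changed]:
YYYYY
YBYKK
YYYKK
YYYKK
YYYYY
YYYYY
After op 4 paint(2,3,Y):
YYYYY
YBYKK
YYYYK
YYYKK
YYYYY
YYYYY
After op 5 fill(2,0,W) [24 cells changed]:
WWWWW
WBWKK
WWWWK
WWWKK
WWWWW
WWWWW
After op 6 paint(0,1,R):
WRWWW
WBWKK
WWWWK
WWWKK
WWWWW
WWWWW
After op 7 fill(1,1,R) [1 cells changed]:
WRWWW
WRWKK
WWWWK
WWWKK
WWWWW
WWWWW

Answer: WRWWW
WRWKK
WWWWK
WWWKK
WWWWW
WWWWW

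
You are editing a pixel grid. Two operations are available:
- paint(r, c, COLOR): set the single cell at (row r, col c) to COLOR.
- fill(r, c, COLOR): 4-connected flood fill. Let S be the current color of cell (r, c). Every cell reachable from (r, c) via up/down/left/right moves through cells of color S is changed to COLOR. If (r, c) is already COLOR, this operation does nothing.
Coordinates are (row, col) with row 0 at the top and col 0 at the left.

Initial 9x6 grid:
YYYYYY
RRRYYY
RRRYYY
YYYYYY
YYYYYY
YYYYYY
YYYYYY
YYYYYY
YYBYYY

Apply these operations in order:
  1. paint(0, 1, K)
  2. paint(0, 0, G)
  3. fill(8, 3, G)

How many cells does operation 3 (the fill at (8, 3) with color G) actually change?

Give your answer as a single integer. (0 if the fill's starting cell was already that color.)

Answer: 45

Derivation:
After op 1 paint(0,1,K):
YKYYYY
RRRYYY
RRRYYY
YYYYYY
YYYYYY
YYYYYY
YYYYYY
YYYYYY
YYBYYY
After op 2 paint(0,0,G):
GKYYYY
RRRYYY
RRRYYY
YYYYYY
YYYYYY
YYYYYY
YYYYYY
YYYYYY
YYBYYY
After op 3 fill(8,3,G) [45 cells changed]:
GKGGGG
RRRGGG
RRRGGG
GGGGGG
GGGGGG
GGGGGG
GGGGGG
GGGGGG
GGBGGG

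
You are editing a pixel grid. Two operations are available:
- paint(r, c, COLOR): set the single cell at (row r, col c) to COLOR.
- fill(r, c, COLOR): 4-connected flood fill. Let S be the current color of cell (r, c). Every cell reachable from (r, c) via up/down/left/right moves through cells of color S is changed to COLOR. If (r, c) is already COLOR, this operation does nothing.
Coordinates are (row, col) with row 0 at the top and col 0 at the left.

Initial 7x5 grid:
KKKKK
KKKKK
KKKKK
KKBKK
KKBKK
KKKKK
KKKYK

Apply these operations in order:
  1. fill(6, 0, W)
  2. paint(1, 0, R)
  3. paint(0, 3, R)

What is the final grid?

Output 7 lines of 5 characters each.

After op 1 fill(6,0,W) [32 cells changed]:
WWWWW
WWWWW
WWWWW
WWBWW
WWBWW
WWWWW
WWWYW
After op 2 paint(1,0,R):
WWWWW
RWWWW
WWWWW
WWBWW
WWBWW
WWWWW
WWWYW
After op 3 paint(0,3,R):
WWWRW
RWWWW
WWWWW
WWBWW
WWBWW
WWWWW
WWWYW

Answer: WWWRW
RWWWW
WWWWW
WWBWW
WWBWW
WWWWW
WWWYW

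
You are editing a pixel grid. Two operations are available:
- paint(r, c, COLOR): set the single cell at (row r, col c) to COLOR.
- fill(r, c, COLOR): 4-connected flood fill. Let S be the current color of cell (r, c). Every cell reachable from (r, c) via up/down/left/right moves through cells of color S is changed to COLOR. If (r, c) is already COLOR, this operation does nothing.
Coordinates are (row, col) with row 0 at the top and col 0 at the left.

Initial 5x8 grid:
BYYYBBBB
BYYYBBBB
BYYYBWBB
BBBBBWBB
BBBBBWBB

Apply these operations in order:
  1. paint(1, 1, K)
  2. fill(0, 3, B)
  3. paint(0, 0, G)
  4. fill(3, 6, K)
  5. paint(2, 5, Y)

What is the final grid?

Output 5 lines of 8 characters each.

Answer: GKKKKKKK
KKKKKKKK
KKKKKYKK
KKKKKWKK
KKKKKWKK

Derivation:
After op 1 paint(1,1,K):
BYYYBBBB
BKYYBBBB
BYYYBWBB
BBBBBWBB
BBBBBWBB
After op 2 fill(0,3,B) [8 cells changed]:
BBBBBBBB
BKBBBBBB
BBBBBWBB
BBBBBWBB
BBBBBWBB
After op 3 paint(0,0,G):
GBBBBBBB
BKBBBBBB
BBBBBWBB
BBBBBWBB
BBBBBWBB
After op 4 fill(3,6,K) [35 cells changed]:
GKKKKKKK
KKKKKKKK
KKKKKWKK
KKKKKWKK
KKKKKWKK
After op 5 paint(2,5,Y):
GKKKKKKK
KKKKKKKK
KKKKKYKK
KKKKKWKK
KKKKKWKK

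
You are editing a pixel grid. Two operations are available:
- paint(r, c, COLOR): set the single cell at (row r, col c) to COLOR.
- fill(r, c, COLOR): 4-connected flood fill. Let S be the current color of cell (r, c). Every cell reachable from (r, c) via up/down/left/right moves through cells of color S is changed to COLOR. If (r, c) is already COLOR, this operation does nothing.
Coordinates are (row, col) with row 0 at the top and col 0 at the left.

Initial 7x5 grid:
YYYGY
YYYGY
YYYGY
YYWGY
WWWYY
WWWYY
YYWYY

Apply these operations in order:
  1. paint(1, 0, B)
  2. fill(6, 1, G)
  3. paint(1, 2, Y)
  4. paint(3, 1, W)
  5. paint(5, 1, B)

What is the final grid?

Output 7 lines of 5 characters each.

Answer: YYYGY
BYYGY
YYYGY
YWWGY
WWWYY
WBWYY
GGWYY

Derivation:
After op 1 paint(1,0,B):
YYYGY
BYYGY
YYYGY
YYWGY
WWWYY
WWWYY
YYWYY
After op 2 fill(6,1,G) [2 cells changed]:
YYYGY
BYYGY
YYYGY
YYWGY
WWWYY
WWWYY
GGWYY
After op 3 paint(1,2,Y):
YYYGY
BYYGY
YYYGY
YYWGY
WWWYY
WWWYY
GGWYY
After op 4 paint(3,1,W):
YYYGY
BYYGY
YYYGY
YWWGY
WWWYY
WWWYY
GGWYY
After op 5 paint(5,1,B):
YYYGY
BYYGY
YYYGY
YWWGY
WWWYY
WBWYY
GGWYY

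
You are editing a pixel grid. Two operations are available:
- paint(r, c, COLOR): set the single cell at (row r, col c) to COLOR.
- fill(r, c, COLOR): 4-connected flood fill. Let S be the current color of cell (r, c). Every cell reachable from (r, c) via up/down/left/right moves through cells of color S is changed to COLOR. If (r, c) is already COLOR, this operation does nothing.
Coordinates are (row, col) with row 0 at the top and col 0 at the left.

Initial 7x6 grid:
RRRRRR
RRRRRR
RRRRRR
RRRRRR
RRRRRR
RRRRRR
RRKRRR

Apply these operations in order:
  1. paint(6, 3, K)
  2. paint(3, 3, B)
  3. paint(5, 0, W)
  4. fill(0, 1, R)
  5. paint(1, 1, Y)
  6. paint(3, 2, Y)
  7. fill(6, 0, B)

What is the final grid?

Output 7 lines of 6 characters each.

Answer: BBBBBB
BYBBBB
BBBBBB
BBYBBB
BBBBBB
WBBBBB
BBKKBB

Derivation:
After op 1 paint(6,3,K):
RRRRRR
RRRRRR
RRRRRR
RRRRRR
RRRRRR
RRRRRR
RRKKRR
After op 2 paint(3,3,B):
RRRRRR
RRRRRR
RRRRRR
RRRBRR
RRRRRR
RRRRRR
RRKKRR
After op 3 paint(5,0,W):
RRRRRR
RRRRRR
RRRRRR
RRRBRR
RRRRRR
WRRRRR
RRKKRR
After op 4 fill(0,1,R) [0 cells changed]:
RRRRRR
RRRRRR
RRRRRR
RRRBRR
RRRRRR
WRRRRR
RRKKRR
After op 5 paint(1,1,Y):
RRRRRR
RYRRRR
RRRRRR
RRRBRR
RRRRRR
WRRRRR
RRKKRR
After op 6 paint(3,2,Y):
RRRRRR
RYRRRR
RRRRRR
RRYBRR
RRRRRR
WRRRRR
RRKKRR
After op 7 fill(6,0,B) [36 cells changed]:
BBBBBB
BYBBBB
BBBBBB
BBYBBB
BBBBBB
WBBBBB
BBKKBB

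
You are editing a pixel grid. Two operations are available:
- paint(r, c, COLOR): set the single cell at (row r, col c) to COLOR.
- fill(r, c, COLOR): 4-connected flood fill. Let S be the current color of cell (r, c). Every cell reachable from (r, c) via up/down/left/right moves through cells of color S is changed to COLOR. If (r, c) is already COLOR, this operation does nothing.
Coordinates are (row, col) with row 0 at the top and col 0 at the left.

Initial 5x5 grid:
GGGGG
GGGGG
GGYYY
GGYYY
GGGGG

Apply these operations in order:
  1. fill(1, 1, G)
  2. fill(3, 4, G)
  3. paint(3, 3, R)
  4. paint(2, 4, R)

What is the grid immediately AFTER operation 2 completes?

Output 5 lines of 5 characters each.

Answer: GGGGG
GGGGG
GGGGG
GGGGG
GGGGG

Derivation:
After op 1 fill(1,1,G) [0 cells changed]:
GGGGG
GGGGG
GGYYY
GGYYY
GGGGG
After op 2 fill(3,4,G) [6 cells changed]:
GGGGG
GGGGG
GGGGG
GGGGG
GGGGG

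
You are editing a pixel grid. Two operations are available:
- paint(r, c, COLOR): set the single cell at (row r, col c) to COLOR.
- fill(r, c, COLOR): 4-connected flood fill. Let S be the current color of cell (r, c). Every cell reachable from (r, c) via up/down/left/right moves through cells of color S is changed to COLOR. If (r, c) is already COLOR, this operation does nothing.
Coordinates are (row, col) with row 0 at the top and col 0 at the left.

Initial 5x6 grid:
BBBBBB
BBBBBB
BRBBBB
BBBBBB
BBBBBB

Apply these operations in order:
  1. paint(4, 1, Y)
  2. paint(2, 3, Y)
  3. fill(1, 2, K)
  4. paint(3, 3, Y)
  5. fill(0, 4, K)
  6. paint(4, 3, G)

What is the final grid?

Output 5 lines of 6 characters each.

After op 1 paint(4,1,Y):
BBBBBB
BBBBBB
BRBBBB
BBBBBB
BYBBBB
After op 2 paint(2,3,Y):
BBBBBB
BBBBBB
BRBYBB
BBBBBB
BYBBBB
After op 3 fill(1,2,K) [27 cells changed]:
KKKKKK
KKKKKK
KRKYKK
KKKKKK
KYKKKK
After op 4 paint(3,3,Y):
KKKKKK
KKKKKK
KRKYKK
KKKYKK
KYKKKK
After op 5 fill(0,4,K) [0 cells changed]:
KKKKKK
KKKKKK
KRKYKK
KKKYKK
KYKKKK
After op 6 paint(4,3,G):
KKKKKK
KKKKKK
KRKYKK
KKKYKK
KYKGKK

Answer: KKKKKK
KKKKKK
KRKYKK
KKKYKK
KYKGKK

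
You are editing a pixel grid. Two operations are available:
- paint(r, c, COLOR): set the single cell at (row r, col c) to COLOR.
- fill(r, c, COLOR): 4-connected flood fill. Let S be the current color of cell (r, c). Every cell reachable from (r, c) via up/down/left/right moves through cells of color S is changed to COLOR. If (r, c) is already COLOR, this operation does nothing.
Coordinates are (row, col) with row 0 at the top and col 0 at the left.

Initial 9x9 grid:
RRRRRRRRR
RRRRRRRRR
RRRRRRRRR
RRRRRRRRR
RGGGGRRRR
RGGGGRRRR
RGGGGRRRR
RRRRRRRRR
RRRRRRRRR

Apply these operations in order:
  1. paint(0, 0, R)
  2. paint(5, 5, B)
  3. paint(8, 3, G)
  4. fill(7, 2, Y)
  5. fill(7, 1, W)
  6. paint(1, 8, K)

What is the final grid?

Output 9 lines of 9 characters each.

After op 1 paint(0,0,R):
RRRRRRRRR
RRRRRRRRR
RRRRRRRRR
RRRRRRRRR
RGGGGRRRR
RGGGGRRRR
RGGGGRRRR
RRRRRRRRR
RRRRRRRRR
After op 2 paint(5,5,B):
RRRRRRRRR
RRRRRRRRR
RRRRRRRRR
RRRRRRRRR
RGGGGRRRR
RGGGGBRRR
RGGGGRRRR
RRRRRRRRR
RRRRRRRRR
After op 3 paint(8,3,G):
RRRRRRRRR
RRRRRRRRR
RRRRRRRRR
RRRRRRRRR
RGGGGRRRR
RGGGGBRRR
RGGGGRRRR
RRRRRRRRR
RRRGRRRRR
After op 4 fill(7,2,Y) [67 cells changed]:
YYYYYYYYY
YYYYYYYYY
YYYYYYYYY
YYYYYYYYY
YGGGGYYYY
YGGGGBYYY
YGGGGYYYY
YYYYYYYYY
YYYGYYYYY
After op 5 fill(7,1,W) [67 cells changed]:
WWWWWWWWW
WWWWWWWWW
WWWWWWWWW
WWWWWWWWW
WGGGGWWWW
WGGGGBWWW
WGGGGWWWW
WWWWWWWWW
WWWGWWWWW
After op 6 paint(1,8,K):
WWWWWWWWW
WWWWWWWWK
WWWWWWWWW
WWWWWWWWW
WGGGGWWWW
WGGGGBWWW
WGGGGWWWW
WWWWWWWWW
WWWGWWWWW

Answer: WWWWWWWWW
WWWWWWWWK
WWWWWWWWW
WWWWWWWWW
WGGGGWWWW
WGGGGBWWW
WGGGGWWWW
WWWWWWWWW
WWWGWWWWW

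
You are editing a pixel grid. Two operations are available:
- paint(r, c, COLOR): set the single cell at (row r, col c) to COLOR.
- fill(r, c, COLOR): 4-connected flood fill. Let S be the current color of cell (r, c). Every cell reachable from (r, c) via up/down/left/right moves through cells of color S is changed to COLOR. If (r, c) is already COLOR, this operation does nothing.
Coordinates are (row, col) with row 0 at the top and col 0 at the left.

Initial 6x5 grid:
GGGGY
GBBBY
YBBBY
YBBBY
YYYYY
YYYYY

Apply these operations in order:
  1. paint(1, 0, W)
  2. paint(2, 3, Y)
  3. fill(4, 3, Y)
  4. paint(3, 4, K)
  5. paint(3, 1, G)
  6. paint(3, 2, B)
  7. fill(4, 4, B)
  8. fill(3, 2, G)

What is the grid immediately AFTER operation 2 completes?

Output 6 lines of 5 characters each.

After op 1 paint(1,0,W):
GGGGY
WBBBY
YBBBY
YBBBY
YYYYY
YYYYY
After op 2 paint(2,3,Y):
GGGGY
WBBBY
YBBYY
YBBBY
YYYYY
YYYYY

Answer: GGGGY
WBBBY
YBBYY
YBBBY
YYYYY
YYYYY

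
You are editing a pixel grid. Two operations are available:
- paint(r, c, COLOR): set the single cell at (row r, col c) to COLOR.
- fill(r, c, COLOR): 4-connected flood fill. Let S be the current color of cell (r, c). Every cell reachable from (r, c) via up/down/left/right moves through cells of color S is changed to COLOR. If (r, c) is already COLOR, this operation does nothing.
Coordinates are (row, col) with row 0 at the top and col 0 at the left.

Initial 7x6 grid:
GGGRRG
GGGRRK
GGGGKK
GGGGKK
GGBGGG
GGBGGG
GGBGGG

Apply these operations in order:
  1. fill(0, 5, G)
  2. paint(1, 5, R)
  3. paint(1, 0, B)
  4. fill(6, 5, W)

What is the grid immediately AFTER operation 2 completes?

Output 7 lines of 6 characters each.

Answer: GGGRRG
GGGRRR
GGGGKK
GGGGKK
GGBGGG
GGBGGG
GGBGGG

Derivation:
After op 1 fill(0,5,G) [0 cells changed]:
GGGRRG
GGGRRK
GGGGKK
GGGGKK
GGBGGG
GGBGGG
GGBGGG
After op 2 paint(1,5,R):
GGGRRG
GGGRRR
GGGGKK
GGGGKK
GGBGGG
GGBGGG
GGBGGG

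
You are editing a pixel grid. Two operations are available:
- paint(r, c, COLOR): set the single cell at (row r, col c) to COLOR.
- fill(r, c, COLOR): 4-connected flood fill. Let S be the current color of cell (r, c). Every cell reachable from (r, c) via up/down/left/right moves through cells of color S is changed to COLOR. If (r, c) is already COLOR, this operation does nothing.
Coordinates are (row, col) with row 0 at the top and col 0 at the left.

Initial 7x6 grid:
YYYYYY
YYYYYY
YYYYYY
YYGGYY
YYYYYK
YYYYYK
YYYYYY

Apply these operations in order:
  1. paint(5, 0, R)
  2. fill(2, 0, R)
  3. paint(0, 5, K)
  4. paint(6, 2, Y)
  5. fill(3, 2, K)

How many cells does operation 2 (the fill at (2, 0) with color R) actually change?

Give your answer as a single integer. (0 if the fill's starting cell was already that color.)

Answer: 37

Derivation:
After op 1 paint(5,0,R):
YYYYYY
YYYYYY
YYYYYY
YYGGYY
YYYYYK
RYYYYK
YYYYYY
After op 2 fill(2,0,R) [37 cells changed]:
RRRRRR
RRRRRR
RRRRRR
RRGGRR
RRRRRK
RRRRRK
RRRRRR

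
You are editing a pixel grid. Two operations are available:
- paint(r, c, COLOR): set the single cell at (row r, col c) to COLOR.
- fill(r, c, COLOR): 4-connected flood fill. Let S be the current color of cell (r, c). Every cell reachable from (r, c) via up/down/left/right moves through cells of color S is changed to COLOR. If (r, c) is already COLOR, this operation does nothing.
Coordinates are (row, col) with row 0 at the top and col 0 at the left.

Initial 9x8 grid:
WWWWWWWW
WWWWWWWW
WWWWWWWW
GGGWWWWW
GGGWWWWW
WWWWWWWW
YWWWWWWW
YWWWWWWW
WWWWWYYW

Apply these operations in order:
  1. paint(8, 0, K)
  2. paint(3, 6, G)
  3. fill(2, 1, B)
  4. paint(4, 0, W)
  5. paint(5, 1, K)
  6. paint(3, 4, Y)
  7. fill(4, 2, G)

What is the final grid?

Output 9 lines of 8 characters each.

After op 1 paint(8,0,K):
WWWWWWWW
WWWWWWWW
WWWWWWWW
GGGWWWWW
GGGWWWWW
WWWWWWWW
YWWWWWWW
YWWWWWWW
KWWWWYYW
After op 2 paint(3,6,G):
WWWWWWWW
WWWWWWWW
WWWWWWWW
GGGWWWGW
GGGWWWWW
WWWWWWWW
YWWWWWWW
YWWWWWWW
KWWWWYYW
After op 3 fill(2,1,B) [60 cells changed]:
BBBBBBBB
BBBBBBBB
BBBBBBBB
GGGBBBGB
GGGBBBBB
BBBBBBBB
YBBBBBBB
YBBBBBBB
KBBBBYYB
After op 4 paint(4,0,W):
BBBBBBBB
BBBBBBBB
BBBBBBBB
GGGBBBGB
WGGBBBBB
BBBBBBBB
YBBBBBBB
YBBBBBBB
KBBBBYYB
After op 5 paint(5,1,K):
BBBBBBBB
BBBBBBBB
BBBBBBBB
GGGBBBGB
WGGBBBBB
BKBBBBBB
YBBBBBBB
YBBBBBBB
KBBBBYYB
After op 6 paint(3,4,Y):
BBBBBBBB
BBBBBBBB
BBBBBBBB
GGGBYBGB
WGGBBBBB
BKBBBBBB
YBBBBBBB
YBBBBBBB
KBBBBYYB
After op 7 fill(4,2,G) [0 cells changed]:
BBBBBBBB
BBBBBBBB
BBBBBBBB
GGGBYBGB
WGGBBBBB
BKBBBBBB
YBBBBBBB
YBBBBBBB
KBBBBYYB

Answer: BBBBBBBB
BBBBBBBB
BBBBBBBB
GGGBYBGB
WGGBBBBB
BKBBBBBB
YBBBBBBB
YBBBBBBB
KBBBBYYB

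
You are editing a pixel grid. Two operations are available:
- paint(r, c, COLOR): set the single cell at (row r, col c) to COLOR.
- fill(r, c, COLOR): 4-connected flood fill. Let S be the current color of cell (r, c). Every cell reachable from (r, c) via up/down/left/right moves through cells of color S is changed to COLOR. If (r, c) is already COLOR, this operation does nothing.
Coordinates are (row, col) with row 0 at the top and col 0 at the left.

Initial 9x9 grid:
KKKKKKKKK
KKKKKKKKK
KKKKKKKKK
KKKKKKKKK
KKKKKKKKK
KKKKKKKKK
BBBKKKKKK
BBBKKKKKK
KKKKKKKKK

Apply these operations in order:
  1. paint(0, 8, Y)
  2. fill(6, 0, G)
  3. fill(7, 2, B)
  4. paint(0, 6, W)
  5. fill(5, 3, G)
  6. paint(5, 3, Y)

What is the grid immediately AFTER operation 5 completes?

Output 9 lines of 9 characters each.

After op 1 paint(0,8,Y):
KKKKKKKKY
KKKKKKKKK
KKKKKKKKK
KKKKKKKKK
KKKKKKKKK
KKKKKKKKK
BBBKKKKKK
BBBKKKKKK
KKKKKKKKK
After op 2 fill(6,0,G) [6 cells changed]:
KKKKKKKKY
KKKKKKKKK
KKKKKKKKK
KKKKKKKKK
KKKKKKKKK
KKKKKKKKK
GGGKKKKKK
GGGKKKKKK
KKKKKKKKK
After op 3 fill(7,2,B) [6 cells changed]:
KKKKKKKKY
KKKKKKKKK
KKKKKKKKK
KKKKKKKKK
KKKKKKKKK
KKKKKKKKK
BBBKKKKKK
BBBKKKKKK
KKKKKKKKK
After op 4 paint(0,6,W):
KKKKKKWKY
KKKKKKKKK
KKKKKKKKK
KKKKKKKKK
KKKKKKKKK
KKKKKKKKK
BBBKKKKKK
BBBKKKKKK
KKKKKKKKK
After op 5 fill(5,3,G) [73 cells changed]:
GGGGGGWGY
GGGGGGGGG
GGGGGGGGG
GGGGGGGGG
GGGGGGGGG
GGGGGGGGG
BBBGGGGGG
BBBGGGGGG
GGGGGGGGG

Answer: GGGGGGWGY
GGGGGGGGG
GGGGGGGGG
GGGGGGGGG
GGGGGGGGG
GGGGGGGGG
BBBGGGGGG
BBBGGGGGG
GGGGGGGGG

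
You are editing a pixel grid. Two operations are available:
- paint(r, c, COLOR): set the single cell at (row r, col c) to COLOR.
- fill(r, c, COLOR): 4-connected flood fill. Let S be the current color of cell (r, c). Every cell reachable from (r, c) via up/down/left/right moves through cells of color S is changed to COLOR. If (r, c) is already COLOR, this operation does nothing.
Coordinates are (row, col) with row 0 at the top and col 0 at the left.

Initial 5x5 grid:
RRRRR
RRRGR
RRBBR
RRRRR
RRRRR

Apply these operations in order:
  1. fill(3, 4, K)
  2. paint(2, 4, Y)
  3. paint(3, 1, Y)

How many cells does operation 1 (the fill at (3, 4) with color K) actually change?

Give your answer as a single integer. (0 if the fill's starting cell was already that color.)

After op 1 fill(3,4,K) [22 cells changed]:
KKKKK
KKKGK
KKBBK
KKKKK
KKKKK

Answer: 22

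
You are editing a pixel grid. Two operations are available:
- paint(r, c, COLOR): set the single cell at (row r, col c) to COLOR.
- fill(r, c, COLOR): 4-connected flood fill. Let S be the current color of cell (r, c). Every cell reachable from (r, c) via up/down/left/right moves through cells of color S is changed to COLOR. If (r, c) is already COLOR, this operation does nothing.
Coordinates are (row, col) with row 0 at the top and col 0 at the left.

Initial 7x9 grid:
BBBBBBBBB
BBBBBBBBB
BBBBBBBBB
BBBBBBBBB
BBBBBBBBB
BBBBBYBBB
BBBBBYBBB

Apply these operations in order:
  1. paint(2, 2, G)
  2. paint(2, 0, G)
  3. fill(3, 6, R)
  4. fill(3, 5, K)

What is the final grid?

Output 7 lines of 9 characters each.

Answer: KKKKKKKKK
KKKKKKKKK
GKGKKKKKK
KKKKKKKKK
KKKKKKKKK
KKKKKYKKK
KKKKKYKKK

Derivation:
After op 1 paint(2,2,G):
BBBBBBBBB
BBBBBBBBB
BBGBBBBBB
BBBBBBBBB
BBBBBBBBB
BBBBBYBBB
BBBBBYBBB
After op 2 paint(2,0,G):
BBBBBBBBB
BBBBBBBBB
GBGBBBBBB
BBBBBBBBB
BBBBBBBBB
BBBBBYBBB
BBBBBYBBB
After op 3 fill(3,6,R) [59 cells changed]:
RRRRRRRRR
RRRRRRRRR
GRGRRRRRR
RRRRRRRRR
RRRRRRRRR
RRRRRYRRR
RRRRRYRRR
After op 4 fill(3,5,K) [59 cells changed]:
KKKKKKKKK
KKKKKKKKK
GKGKKKKKK
KKKKKKKKK
KKKKKKKKK
KKKKKYKKK
KKKKKYKKK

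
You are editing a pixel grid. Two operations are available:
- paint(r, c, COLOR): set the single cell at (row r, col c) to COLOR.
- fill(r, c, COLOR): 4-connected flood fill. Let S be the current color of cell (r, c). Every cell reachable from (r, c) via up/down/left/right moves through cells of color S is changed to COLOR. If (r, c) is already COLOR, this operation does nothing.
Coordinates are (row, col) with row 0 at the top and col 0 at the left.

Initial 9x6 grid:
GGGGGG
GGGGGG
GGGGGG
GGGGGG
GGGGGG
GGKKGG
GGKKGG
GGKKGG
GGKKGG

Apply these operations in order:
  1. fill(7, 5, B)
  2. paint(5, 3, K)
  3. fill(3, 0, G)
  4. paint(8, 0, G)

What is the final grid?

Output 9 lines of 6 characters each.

Answer: GGGGGG
GGGGGG
GGGGGG
GGGGGG
GGGGGG
GGKKGG
GGKKGG
GGKKGG
GGKKGG

Derivation:
After op 1 fill(7,5,B) [46 cells changed]:
BBBBBB
BBBBBB
BBBBBB
BBBBBB
BBBBBB
BBKKBB
BBKKBB
BBKKBB
BBKKBB
After op 2 paint(5,3,K):
BBBBBB
BBBBBB
BBBBBB
BBBBBB
BBBBBB
BBKKBB
BBKKBB
BBKKBB
BBKKBB
After op 3 fill(3,0,G) [46 cells changed]:
GGGGGG
GGGGGG
GGGGGG
GGGGGG
GGGGGG
GGKKGG
GGKKGG
GGKKGG
GGKKGG
After op 4 paint(8,0,G):
GGGGGG
GGGGGG
GGGGGG
GGGGGG
GGGGGG
GGKKGG
GGKKGG
GGKKGG
GGKKGG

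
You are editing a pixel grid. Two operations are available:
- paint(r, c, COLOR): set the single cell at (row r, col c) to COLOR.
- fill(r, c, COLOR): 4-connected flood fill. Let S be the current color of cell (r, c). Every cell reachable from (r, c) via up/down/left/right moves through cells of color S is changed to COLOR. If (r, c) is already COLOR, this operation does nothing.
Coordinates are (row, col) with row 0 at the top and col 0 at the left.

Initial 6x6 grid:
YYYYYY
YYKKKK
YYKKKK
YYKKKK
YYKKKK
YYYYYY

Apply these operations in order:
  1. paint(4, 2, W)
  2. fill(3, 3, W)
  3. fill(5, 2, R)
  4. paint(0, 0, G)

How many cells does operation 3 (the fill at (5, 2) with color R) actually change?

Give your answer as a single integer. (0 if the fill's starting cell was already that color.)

Answer: 20

Derivation:
After op 1 paint(4,2,W):
YYYYYY
YYKKKK
YYKKKK
YYKKKK
YYWKKK
YYYYYY
After op 2 fill(3,3,W) [15 cells changed]:
YYYYYY
YYWWWW
YYWWWW
YYWWWW
YYWWWW
YYYYYY
After op 3 fill(5,2,R) [20 cells changed]:
RRRRRR
RRWWWW
RRWWWW
RRWWWW
RRWWWW
RRRRRR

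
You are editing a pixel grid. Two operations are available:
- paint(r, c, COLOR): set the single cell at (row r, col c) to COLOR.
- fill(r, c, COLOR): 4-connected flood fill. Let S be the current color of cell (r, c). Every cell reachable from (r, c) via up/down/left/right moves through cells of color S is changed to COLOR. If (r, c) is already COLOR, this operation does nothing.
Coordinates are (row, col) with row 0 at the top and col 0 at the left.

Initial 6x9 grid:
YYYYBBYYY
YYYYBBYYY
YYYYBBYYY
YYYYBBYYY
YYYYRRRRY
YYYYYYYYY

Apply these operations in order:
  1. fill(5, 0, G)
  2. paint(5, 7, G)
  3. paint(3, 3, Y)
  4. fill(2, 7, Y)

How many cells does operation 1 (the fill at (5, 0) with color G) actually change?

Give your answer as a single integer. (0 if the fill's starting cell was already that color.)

After op 1 fill(5,0,G) [42 cells changed]:
GGGGBBGGG
GGGGBBGGG
GGGGBBGGG
GGGGBBGGG
GGGGRRRRG
GGGGGGGGG

Answer: 42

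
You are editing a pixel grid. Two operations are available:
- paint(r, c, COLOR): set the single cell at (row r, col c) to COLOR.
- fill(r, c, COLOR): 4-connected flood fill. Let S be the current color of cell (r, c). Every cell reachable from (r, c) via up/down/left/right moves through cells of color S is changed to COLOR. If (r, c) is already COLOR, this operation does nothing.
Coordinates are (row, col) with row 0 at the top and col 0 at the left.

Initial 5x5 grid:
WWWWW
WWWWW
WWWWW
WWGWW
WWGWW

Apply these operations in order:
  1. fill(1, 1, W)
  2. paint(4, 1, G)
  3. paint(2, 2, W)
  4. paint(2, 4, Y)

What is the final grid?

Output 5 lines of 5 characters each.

After op 1 fill(1,1,W) [0 cells changed]:
WWWWW
WWWWW
WWWWW
WWGWW
WWGWW
After op 2 paint(4,1,G):
WWWWW
WWWWW
WWWWW
WWGWW
WGGWW
After op 3 paint(2,2,W):
WWWWW
WWWWW
WWWWW
WWGWW
WGGWW
After op 4 paint(2,4,Y):
WWWWW
WWWWW
WWWWY
WWGWW
WGGWW

Answer: WWWWW
WWWWW
WWWWY
WWGWW
WGGWW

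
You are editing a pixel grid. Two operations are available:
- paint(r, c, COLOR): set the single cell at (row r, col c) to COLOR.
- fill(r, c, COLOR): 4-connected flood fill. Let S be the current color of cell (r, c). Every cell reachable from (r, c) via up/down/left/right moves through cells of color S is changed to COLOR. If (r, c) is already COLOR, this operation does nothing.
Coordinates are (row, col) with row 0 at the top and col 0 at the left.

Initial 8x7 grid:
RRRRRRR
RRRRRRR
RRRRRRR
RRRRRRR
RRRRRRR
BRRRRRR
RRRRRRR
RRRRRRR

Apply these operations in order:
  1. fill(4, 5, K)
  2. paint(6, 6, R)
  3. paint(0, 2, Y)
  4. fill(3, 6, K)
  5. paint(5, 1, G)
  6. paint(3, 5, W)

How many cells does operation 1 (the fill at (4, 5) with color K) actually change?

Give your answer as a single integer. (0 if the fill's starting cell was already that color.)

After op 1 fill(4,5,K) [55 cells changed]:
KKKKKKK
KKKKKKK
KKKKKKK
KKKKKKK
KKKKKKK
BKKKKKK
KKKKKKK
KKKKKKK

Answer: 55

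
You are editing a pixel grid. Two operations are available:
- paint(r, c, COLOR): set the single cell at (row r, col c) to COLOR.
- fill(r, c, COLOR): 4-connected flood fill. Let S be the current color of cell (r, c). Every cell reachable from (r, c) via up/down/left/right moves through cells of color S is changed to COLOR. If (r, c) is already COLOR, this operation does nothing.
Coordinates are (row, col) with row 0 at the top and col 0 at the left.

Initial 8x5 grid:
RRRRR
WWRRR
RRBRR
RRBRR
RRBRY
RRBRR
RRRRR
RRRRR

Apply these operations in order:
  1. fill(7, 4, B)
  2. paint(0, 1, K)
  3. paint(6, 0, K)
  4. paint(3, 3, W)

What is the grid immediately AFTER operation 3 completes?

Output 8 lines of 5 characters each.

Answer: BKBBB
WWBBB
BBBBB
BBBBB
BBBBY
BBBBB
KBBBB
BBBBB

Derivation:
After op 1 fill(7,4,B) [33 cells changed]:
BBBBB
WWBBB
BBBBB
BBBBB
BBBBY
BBBBB
BBBBB
BBBBB
After op 2 paint(0,1,K):
BKBBB
WWBBB
BBBBB
BBBBB
BBBBY
BBBBB
BBBBB
BBBBB
After op 3 paint(6,0,K):
BKBBB
WWBBB
BBBBB
BBBBB
BBBBY
BBBBB
KBBBB
BBBBB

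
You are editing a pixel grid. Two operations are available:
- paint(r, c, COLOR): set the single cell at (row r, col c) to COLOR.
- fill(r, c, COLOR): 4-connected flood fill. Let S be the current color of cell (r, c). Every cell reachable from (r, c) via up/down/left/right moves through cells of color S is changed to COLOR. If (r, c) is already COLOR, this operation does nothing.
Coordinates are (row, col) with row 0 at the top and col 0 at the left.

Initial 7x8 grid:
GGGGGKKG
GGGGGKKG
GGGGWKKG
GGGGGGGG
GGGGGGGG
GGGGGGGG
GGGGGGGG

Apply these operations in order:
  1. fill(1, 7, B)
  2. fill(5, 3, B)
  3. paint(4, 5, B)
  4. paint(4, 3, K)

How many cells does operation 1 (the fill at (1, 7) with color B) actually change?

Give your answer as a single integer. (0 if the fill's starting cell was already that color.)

Answer: 49

Derivation:
After op 1 fill(1,7,B) [49 cells changed]:
BBBBBKKB
BBBBBKKB
BBBBWKKB
BBBBBBBB
BBBBBBBB
BBBBBBBB
BBBBBBBB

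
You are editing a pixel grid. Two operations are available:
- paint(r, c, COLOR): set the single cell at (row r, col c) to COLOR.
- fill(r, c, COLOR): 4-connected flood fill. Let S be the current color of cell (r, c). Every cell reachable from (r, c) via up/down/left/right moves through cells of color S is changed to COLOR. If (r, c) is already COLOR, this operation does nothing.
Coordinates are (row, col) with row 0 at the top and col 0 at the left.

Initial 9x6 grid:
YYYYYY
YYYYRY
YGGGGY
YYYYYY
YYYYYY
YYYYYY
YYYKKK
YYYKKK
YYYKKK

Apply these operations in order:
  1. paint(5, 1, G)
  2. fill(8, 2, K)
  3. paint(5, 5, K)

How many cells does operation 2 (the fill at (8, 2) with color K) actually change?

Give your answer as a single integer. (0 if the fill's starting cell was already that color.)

After op 1 paint(5,1,G):
YYYYYY
YYYYRY
YGGGGY
YYYYYY
YYYYYY
YGYYYY
YYYKKK
YYYKKK
YYYKKK
After op 2 fill(8,2,K) [39 cells changed]:
KKKKKK
KKKKRK
KGGGGK
KKKKKK
KKKKKK
KGKKKK
KKKKKK
KKKKKK
KKKKKK

Answer: 39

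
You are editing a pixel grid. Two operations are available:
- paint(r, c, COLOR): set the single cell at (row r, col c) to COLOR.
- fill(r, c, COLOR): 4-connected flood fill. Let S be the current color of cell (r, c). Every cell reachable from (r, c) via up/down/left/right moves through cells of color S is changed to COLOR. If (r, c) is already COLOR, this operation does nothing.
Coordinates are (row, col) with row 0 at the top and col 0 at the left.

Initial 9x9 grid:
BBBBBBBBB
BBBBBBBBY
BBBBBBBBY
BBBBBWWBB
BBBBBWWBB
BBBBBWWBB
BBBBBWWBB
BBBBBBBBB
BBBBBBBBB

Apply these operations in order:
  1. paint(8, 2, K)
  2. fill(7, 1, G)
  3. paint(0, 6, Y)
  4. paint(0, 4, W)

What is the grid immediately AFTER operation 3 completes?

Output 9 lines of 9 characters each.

Answer: GGGGGGYGG
GGGGGGGGY
GGGGGGGGY
GGGGGWWGG
GGGGGWWGG
GGGGGWWGG
GGGGGWWGG
GGGGGGGGG
GGKGGGGGG

Derivation:
After op 1 paint(8,2,K):
BBBBBBBBB
BBBBBBBBY
BBBBBBBBY
BBBBBWWBB
BBBBBWWBB
BBBBBWWBB
BBBBBWWBB
BBBBBBBBB
BBKBBBBBB
After op 2 fill(7,1,G) [70 cells changed]:
GGGGGGGGG
GGGGGGGGY
GGGGGGGGY
GGGGGWWGG
GGGGGWWGG
GGGGGWWGG
GGGGGWWGG
GGGGGGGGG
GGKGGGGGG
After op 3 paint(0,6,Y):
GGGGGGYGG
GGGGGGGGY
GGGGGGGGY
GGGGGWWGG
GGGGGWWGG
GGGGGWWGG
GGGGGWWGG
GGGGGGGGG
GGKGGGGGG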